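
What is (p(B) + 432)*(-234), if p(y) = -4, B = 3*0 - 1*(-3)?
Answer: -100152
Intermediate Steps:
B = 3 (B = 0 + 3 = 3)
(p(B) + 432)*(-234) = (-4 + 432)*(-234) = 428*(-234) = -100152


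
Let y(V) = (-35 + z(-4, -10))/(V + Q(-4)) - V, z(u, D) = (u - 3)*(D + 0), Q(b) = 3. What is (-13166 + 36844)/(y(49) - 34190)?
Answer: -1231256/1780393 ≈ -0.69156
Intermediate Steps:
z(u, D) = D*(-3 + u) (z(u, D) = (-3 + u)*D = D*(-3 + u))
y(V) = -V + 35/(3 + V) (y(V) = (-35 - 10*(-3 - 4))/(V + 3) - V = (-35 - 10*(-7))/(3 + V) - V = (-35 + 70)/(3 + V) - V = 35/(3 + V) - V = -V + 35/(3 + V))
(-13166 + 36844)/(y(49) - 34190) = (-13166 + 36844)/((35 - 1*49² - 3*49)/(3 + 49) - 34190) = 23678/((35 - 1*2401 - 147)/52 - 34190) = 23678/((35 - 2401 - 147)/52 - 34190) = 23678/((1/52)*(-2513) - 34190) = 23678/(-2513/52 - 34190) = 23678/(-1780393/52) = 23678*(-52/1780393) = -1231256/1780393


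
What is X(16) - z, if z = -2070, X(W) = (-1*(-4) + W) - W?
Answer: 2074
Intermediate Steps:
X(W) = 4 (X(W) = (4 + W) - W = 4)
X(16) - z = 4 - 1*(-2070) = 4 + 2070 = 2074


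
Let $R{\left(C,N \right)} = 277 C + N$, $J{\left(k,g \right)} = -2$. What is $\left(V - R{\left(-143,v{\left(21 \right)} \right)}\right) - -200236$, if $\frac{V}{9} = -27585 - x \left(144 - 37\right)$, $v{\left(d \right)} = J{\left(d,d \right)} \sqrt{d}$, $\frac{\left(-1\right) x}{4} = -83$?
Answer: $-328134 + 2 \sqrt{21} \approx -3.2813 \cdot 10^{5}$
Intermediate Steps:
$x = 332$ ($x = \left(-4\right) \left(-83\right) = 332$)
$v{\left(d \right)} = - 2 \sqrt{d}$
$R{\left(C,N \right)} = N + 277 C$
$V = -567981$ ($V = 9 \left(-27585 - 332 \left(144 - 37\right)\right) = 9 \left(-27585 - 332 \cdot 107\right) = 9 \left(-27585 - 35524\right) = 9 \left(-63109\right) = -567981$)
$\left(V - R{\left(-143,v{\left(21 \right)} \right)}\right) - -200236 = \left(-567981 - \left(- 2 \sqrt{21} + 277 \left(-143\right)\right)\right) - -200236 = \left(-567981 - \left(- 2 \sqrt{21} - 39611\right)\right) + 200236 = \left(-567981 - \left(-39611 - 2 \sqrt{21}\right)\right) + 200236 = \left(-567981 + \left(39611 + 2 \sqrt{21}\right)\right) + 200236 = \left(-528370 + 2 \sqrt{21}\right) + 200236 = -328134 + 2 \sqrt{21}$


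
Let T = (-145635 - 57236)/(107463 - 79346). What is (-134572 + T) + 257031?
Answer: 3442976832/28117 ≈ 1.2245e+5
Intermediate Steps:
T = -202871/28117 ≈ -7.2152
(-134572 + T) + 257031 = (-134572 - 202871/28117) + 257031 = -3783963795/28117 + 257031 = 3442976832/28117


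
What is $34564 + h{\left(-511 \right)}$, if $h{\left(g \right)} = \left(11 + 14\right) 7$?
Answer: $34739$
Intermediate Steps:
$h{\left(g \right)} = 175$ ($h{\left(g \right)} = 25 \cdot 7 = 175$)
$34564 + h{\left(-511 \right)} = 34564 + 175 = 34739$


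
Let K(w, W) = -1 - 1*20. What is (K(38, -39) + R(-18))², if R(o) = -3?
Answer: 576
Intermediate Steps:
K(w, W) = -21 (K(w, W) = -1 - 20 = -21)
(K(38, -39) + R(-18))² = (-21 - 3)² = (-24)² = 576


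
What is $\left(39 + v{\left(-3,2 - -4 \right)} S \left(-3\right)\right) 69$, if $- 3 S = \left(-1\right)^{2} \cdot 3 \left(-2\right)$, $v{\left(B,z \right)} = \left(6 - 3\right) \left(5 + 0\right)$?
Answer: $-3519$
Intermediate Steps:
$v{\left(B,z \right)} = 15$ ($v{\left(B,z \right)} = 3 \cdot 5 = 15$)
$S = 2$ ($S = - \frac{\left(-1\right)^{2} \cdot 3 \left(-2\right)}{3} = - \frac{1 \cdot 3 \left(-2\right)}{3} = - \frac{3 \left(-2\right)}{3} = \left(- \frac{1}{3}\right) \left(-6\right) = 2$)
$\left(39 + v{\left(-3,2 - -4 \right)} S \left(-3\right)\right) 69 = \left(39 + 15 \cdot 2 \left(-3\right)\right) 69 = \left(39 + 30 \left(-3\right)\right) 69 = \left(39 - 90\right) 69 = \left(-51\right) 69 = -3519$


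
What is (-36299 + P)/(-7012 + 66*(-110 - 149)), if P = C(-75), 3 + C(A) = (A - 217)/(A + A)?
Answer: 1361252/903975 ≈ 1.5059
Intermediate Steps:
C(A) = -3 + (-217 + A)/(2*A) (C(A) = -3 + (A - 217)/(A + A) = -3 + (-217 + A)/((2*A)) = -3 + (-217 + A)*(1/(2*A)) = -3 + (-217 + A)/(2*A))
P = -79/75 (P = (½)*(-217 - 5*(-75))/(-75) = (½)*(-1/75)*(-217 + 375) = (½)*(-1/75)*158 = -79/75 ≈ -1.0533)
(-36299 + P)/(-7012 + 66*(-110 - 149)) = (-36299 - 79/75)/(-7012 + 66*(-110 - 149)) = -2722504/(75*(-7012 + 66*(-259))) = -2722504/(75*(-7012 - 17094)) = -2722504/75/(-24106) = -2722504/75*(-1/24106) = 1361252/903975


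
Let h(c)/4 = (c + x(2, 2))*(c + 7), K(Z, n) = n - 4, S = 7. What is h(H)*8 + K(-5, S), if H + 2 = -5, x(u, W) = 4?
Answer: 3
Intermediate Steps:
K(Z, n) = -4 + n
H = -7 (H = -2 - 5 = -7)
h(c) = 4*(4 + c)*(7 + c) (h(c) = 4*((c + 4)*(c + 7)) = 4*((4 + c)*(7 + c)) = 4*(4 + c)*(7 + c))
h(H)*8 + K(-5, S) = (112 + 4*(-7)**2 + 44*(-7))*8 + (-4 + 7) = (112 + 4*49 - 308)*8 + 3 = (112 + 196 - 308)*8 + 3 = 0*8 + 3 = 0 + 3 = 3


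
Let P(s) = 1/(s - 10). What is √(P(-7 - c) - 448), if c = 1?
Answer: I*√16130/6 ≈ 21.167*I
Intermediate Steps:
P(s) = 1/(-10 + s)
√(P(-7 - c) - 448) = √(1/(-10 + (-7 - 1*1)) - 448) = √(1/(-10 + (-7 - 1)) - 448) = √(1/(-10 - 8) - 448) = √(1/(-18) - 448) = √(-1/18 - 448) = √(-8065/18) = I*√16130/6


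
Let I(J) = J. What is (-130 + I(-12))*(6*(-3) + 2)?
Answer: 2272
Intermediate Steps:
(-130 + I(-12))*(6*(-3) + 2) = (-130 - 12)*(6*(-3) + 2) = -142*(-18 + 2) = -142*(-16) = 2272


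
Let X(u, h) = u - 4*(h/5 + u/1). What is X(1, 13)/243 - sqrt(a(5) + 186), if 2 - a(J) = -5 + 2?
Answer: -67/1215 - sqrt(191) ≈ -13.875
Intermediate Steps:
X(u, h) = -3*u - 4*h/5 (X(u, h) = u - 4*(h*(1/5) + u*1) = u - 4*(h/5 + u) = u - 4*(u + h/5) = u + (-4*u - 4*h/5) = -3*u - 4*h/5)
a(J) = 5 (a(J) = 2 - (-5 + 2) = 2 - 1*(-3) = 2 + 3 = 5)
X(1, 13)/243 - sqrt(a(5) + 186) = (-3*1 - 4/5*13)/243 - sqrt(5 + 186) = (-3 - 52/5)*(1/243) - sqrt(191) = -67/5*1/243 - sqrt(191) = -67/1215 - sqrt(191)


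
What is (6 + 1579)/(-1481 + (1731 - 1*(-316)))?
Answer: 1585/566 ≈ 2.8004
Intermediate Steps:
(6 + 1579)/(-1481 + (1731 - 1*(-316))) = 1585/(-1481 + (1731 + 316)) = 1585/(-1481 + 2047) = 1585/566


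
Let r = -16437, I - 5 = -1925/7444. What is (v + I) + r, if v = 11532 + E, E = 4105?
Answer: -5919905/7444 ≈ -795.26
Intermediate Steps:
v = 15637 (v = 11532 + 4105 = 15637)
I = 35295/7444 (I = 5 - 1925/7444 = 35295/7444 ≈ 4.7414)
(v + I) + r = (15637 + 35295/7444) - 16437 = 116437123/7444 - 16437 = -5919905/7444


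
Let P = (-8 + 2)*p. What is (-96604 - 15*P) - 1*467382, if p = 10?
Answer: -563086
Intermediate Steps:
P = -60 (P = (-8 + 2)*10 = -6*10 = -60)
(-96604 - 15*P) - 1*467382 = (-96604 - 15*(-60)) - 1*467382 = (-96604 + 900) - 467382 = -95704 - 467382 = -563086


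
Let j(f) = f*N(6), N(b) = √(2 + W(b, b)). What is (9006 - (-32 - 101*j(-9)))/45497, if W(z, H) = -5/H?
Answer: 9038/45497 - 303*√42/90994 ≈ 0.17707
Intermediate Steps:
N(b) = √(2 - 5/b)
j(f) = f*√42/6 (j(f) = f*√(2 - 5/6) = f*√(2 - 5*⅙) = f*√(2 - ⅚) = f*√(7/6) = f*(√42/6) = f*√42/6)
(9006 - (-32 - 101*j(-9)))/45497 = (9006 - (-32 - 101*(-9)*√42/6))/45497 = (9006 - (-32 - (-303)*√42/2))*(1/45497) = (9006 - (-32 + 303*√42/2))*(1/45497) = (9006 + (32 - 303*√42/2))*(1/45497) = (9038 - 303*√42/2)*(1/45497) = 9038/45497 - 303*√42/90994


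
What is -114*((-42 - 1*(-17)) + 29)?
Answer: -456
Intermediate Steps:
-114*((-42 - 1*(-17)) + 29) = -114*((-42 + 17) + 29) = -114*(-25 + 29) = -114*4 = -456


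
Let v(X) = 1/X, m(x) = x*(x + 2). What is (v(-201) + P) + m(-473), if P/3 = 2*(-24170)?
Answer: 15630362/201 ≈ 77763.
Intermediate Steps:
m(x) = x*(2 + x)
P = -145020 (P = 3*(2*(-24170)) = 3*(-48340) = -145020)
(v(-201) + P) + m(-473) = (1/(-201) - 145020) - 473*(2 - 473) = (-1/201 - 145020) - 473*(-471) = -29149021/201 + 222783 = 15630362/201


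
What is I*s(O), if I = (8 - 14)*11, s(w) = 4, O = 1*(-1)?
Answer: -264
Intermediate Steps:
O = -1
I = -66 (I = -6*11 = -66)
I*s(O) = -66*4 = -264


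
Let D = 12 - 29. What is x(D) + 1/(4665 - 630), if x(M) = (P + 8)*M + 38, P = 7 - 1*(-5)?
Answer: -1218569/4035 ≈ -302.00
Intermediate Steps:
P = 12 (P = 7 + 5 = 12)
D = -17
x(M) = 38 + 20*M (x(M) = (12 + 8)*M + 38 = 20*M + 38 = 38 + 20*M)
x(D) + 1/(4665 - 630) = (38 + 20*(-17)) + 1/(4665 - 630) = (38 - 340) + 1/4035 = -302 + 1/4035 = -1218569/4035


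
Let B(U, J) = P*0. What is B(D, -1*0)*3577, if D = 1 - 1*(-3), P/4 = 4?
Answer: 0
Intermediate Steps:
P = 16 (P = 4*4 = 16)
D = 4 (D = 1 + 3 = 4)
B(U, J) = 0 (B(U, J) = 16*0 = 0)
B(D, -1*0)*3577 = 0*3577 = 0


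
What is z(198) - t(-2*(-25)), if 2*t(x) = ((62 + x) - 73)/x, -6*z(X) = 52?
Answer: -2717/300 ≈ -9.0567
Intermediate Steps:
z(X) = -26/3 (z(X) = -⅙*52 = -26/3)
t(x) = (-11 + x)/(2*x) (t(x) = (((62 + x) - 73)/x)/2 = ((-11 + x)/x)/2 = (-11 + x)/(2*x))
z(198) - t(-2*(-25)) = -26/3 - (-11 - 2*(-25))/(2*((-2*(-25)))) = -26/3 - (-11 + 50)/(2*50) = -26/3 - 39/(2*50) = -26/3 - 1*39/100 = -26/3 - 39/100 = -2717/300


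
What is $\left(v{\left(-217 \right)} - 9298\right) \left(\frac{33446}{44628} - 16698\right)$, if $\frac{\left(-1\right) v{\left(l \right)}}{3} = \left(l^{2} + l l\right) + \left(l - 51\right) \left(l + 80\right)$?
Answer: $\frac{74885346424510}{11157} \approx 6.712 \cdot 10^{9}$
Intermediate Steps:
$v{\left(l \right)} = - 6 l^{2} - 3 \left(-51 + l\right) \left(80 + l\right)$ ($v{\left(l \right)} = - 3 \left(\left(l^{2} + l l\right) + \left(l - 51\right) \left(l + 80\right)\right) = - 3 \left(\left(l^{2} + l^{2}\right) + \left(-51 + l\right) \left(80 + l\right)\right) = - 3 \left(2 l^{2} + \left(-51 + l\right) \left(80 + l\right)\right) = - 6 l^{2} - 3 \left(-51 + l\right) \left(80 + l\right)$)
$\left(v{\left(-217 \right)} - 9298\right) \left(\frac{33446}{44628} - 16698\right) = \left(\left(12240 - -18879 - 9 \left(-217\right)^{2}\right) - 9298\right) \left(\frac{33446}{44628} - 16698\right) = \left(\left(12240 + 18879 - 423801\right) - 9298\right) \left(33446 \cdot \frac{1}{44628} - 16698\right) = \left(\left(12240 + 18879 - 423801\right) - 9298\right) \left(\frac{16723}{22314} - 16698\right) = \left(-392682 - 9298\right) \left(- \frac{372582449}{22314}\right) = \left(-401980\right) \left(- \frac{372582449}{22314}\right) = \frac{74885346424510}{11157}$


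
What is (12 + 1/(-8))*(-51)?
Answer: -4845/8 ≈ -605.63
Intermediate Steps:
(12 + 1/(-8))*(-51) = (12 - ⅛)*(-51) = (95/8)*(-51) = -4845/8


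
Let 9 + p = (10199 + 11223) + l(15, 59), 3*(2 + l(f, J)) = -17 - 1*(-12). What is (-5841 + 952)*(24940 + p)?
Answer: -679805672/3 ≈ -2.2660e+8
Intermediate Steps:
l(f, J) = -11/3 (l(f, J) = -2 + (-17 - 1*(-12))/3 = -2 + (-17 + 12)/3 = -2 + (⅓)*(-5) = -2 - 5/3 = -11/3)
p = 64228/3 (p = -9 + ((10199 + 11223) - 11/3) = -9 + (21422 - 11/3) = -9 + 64255/3 = 64228/3 ≈ 21409.)
(-5841 + 952)*(24940 + p) = (-5841 + 952)*(24940 + 64228/3) = -4889*139048/3 = -679805672/3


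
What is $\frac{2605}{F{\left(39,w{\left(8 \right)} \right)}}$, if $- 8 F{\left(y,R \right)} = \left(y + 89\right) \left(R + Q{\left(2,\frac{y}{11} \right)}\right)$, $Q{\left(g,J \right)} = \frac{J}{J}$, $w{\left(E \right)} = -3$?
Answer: $\frac{2605}{32} \approx 81.406$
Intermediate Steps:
$Q{\left(g,J \right)} = 1$
$F{\left(y,R \right)} = - \frac{\left(1 + R\right) \left(89 + y\right)}{8}$ ($F{\left(y,R \right)} = - \frac{\left(y + 89\right) \left(R + 1\right)}{8} = - \frac{\left(89 + y\right) \left(1 + R\right)}{8} = - \frac{\left(1 + R\right) \left(89 + y\right)}{8}$)
$\frac{2605}{F{\left(39,w{\left(8 \right)} \right)}} = \frac{2605}{- \frac{89}{8} - - \frac{267}{8} - \frac{39}{8} - \left(- \frac{3}{8}\right) 39} = \frac{2605}{- \frac{89}{8} + \frac{267}{8} - \frac{39}{8} + \frac{117}{8}} = \frac{2605}{32}$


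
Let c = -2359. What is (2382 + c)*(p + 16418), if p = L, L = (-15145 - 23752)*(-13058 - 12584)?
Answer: 22940505716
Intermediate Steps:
L = 997396874 (L = -38897*(-25642) = 997396874)
p = 997396874
(2382 + c)*(p + 16418) = (2382 - 2359)*(997396874 + 16418) = 23*997413292 = 22940505716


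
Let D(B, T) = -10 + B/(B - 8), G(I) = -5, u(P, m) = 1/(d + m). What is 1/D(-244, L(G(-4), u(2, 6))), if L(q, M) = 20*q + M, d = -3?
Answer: -63/569 ≈ -0.11072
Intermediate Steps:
u(P, m) = 1/(-3 + m)
L(q, M) = M + 20*q
D(B, T) = -10 + B/(-8 + B)
1/D(-244, L(G(-4), u(2, 6))) = 1/((80 - 9*(-244))/(-8 - 244)) = 1/((80 + 2196)/(-252)) = 1/(-1/252*2276) = 1/(-569/63) = -63/569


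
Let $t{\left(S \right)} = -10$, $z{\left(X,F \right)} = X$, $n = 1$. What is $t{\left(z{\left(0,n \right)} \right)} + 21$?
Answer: $11$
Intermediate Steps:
$t{\left(z{\left(0,n \right)} \right)} + 21 = -10 + 21 = 11$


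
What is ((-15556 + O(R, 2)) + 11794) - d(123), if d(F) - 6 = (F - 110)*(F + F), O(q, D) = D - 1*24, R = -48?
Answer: -6988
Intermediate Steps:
O(q, D) = -24 + D (O(q, D) = D - 24 = -24 + D)
d(F) = 6 + 2*F*(-110 + F) (d(F) = 6 + (F - 110)*(F + F) = 6 + (-110 + F)*(2*F) = 6 + 2*F*(-110 + F))
((-15556 + O(R, 2)) + 11794) - d(123) = ((-15556 + (-24 + 2)) + 11794) - (6 - 220*123 + 2*123²) = ((-15556 - 22) + 11794) - (6 - 27060 + 2*15129) = (-15578 + 11794) - (6 - 27060 + 30258) = -3784 - 1*3204 = -3784 - 3204 = -6988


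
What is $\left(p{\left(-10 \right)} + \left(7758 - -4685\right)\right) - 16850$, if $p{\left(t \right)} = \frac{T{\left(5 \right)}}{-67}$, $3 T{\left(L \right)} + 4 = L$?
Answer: $- \frac{885808}{201} \approx -4407.0$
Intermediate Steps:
$T{\left(L \right)} = - \frac{4}{3} + \frac{L}{3}$
$p{\left(t \right)} = - \frac{1}{201}$ ($p{\left(t \right)} = \frac{- \frac{4}{3} + \frac{1}{3} \cdot 5}{-67} = \left(- \frac{4}{3} + \frac{5}{3}\right) \left(- \frac{1}{67}\right) = \frac{1}{3} \left(- \frac{1}{67}\right) = - \frac{1}{201}$)
$\left(p{\left(-10 \right)} + \left(7758 - -4685\right)\right) - 16850 = \left(- \frac{1}{201} + \left(7758 - -4685\right)\right) - 16850 = \left(- \frac{1}{201} + \left(7758 + 4685\right)\right) - 16850 = \left(- \frac{1}{201} + 12443\right) - 16850 = \frac{2501042}{201} - 16850 = - \frac{885808}{201}$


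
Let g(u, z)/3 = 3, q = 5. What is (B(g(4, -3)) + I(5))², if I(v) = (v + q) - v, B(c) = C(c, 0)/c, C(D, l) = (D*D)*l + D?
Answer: 36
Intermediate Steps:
g(u, z) = 9 (g(u, z) = 3*3 = 9)
C(D, l) = D + l*D² (C(D, l) = D²*l + D = l*D² + D = D + l*D²)
B(c) = 1 (B(c) = (c*(1 + c*0))/c = (c*(1 + 0))/c = (c*1)/c = c/c = 1)
I(v) = 5 (I(v) = (v + 5) - v = (5 + v) - v = 5)
(B(g(4, -3)) + I(5))² = (1 + 5)² = 6² = 36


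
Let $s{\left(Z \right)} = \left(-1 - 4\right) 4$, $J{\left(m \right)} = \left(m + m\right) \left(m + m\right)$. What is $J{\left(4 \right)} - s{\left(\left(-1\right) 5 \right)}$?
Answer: $84$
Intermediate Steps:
$J{\left(m \right)} = 4 m^{2}$ ($J{\left(m \right)} = 2 m 2 m = 4 m^{2}$)
$s{\left(Z \right)} = -20$ ($s{\left(Z \right)} = \left(-5\right) 4 = -20$)
$J{\left(4 \right)} - s{\left(\left(-1\right) 5 \right)} = 4 \cdot 4^{2} - -20 = 4 \cdot 16 + 20 = 64 + 20 = 84$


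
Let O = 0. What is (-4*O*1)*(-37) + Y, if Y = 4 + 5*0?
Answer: 4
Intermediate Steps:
Y = 4 (Y = 4 + 0 = 4)
(-4*O*1)*(-37) + Y = (-4*0*1)*(-37) + 4 = (0*1)*(-37) + 4 = 0*(-37) + 4 = 0 + 4 = 4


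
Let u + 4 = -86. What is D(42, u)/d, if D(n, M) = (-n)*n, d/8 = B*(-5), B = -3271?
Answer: -441/32710 ≈ -0.013482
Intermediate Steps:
u = -90 (u = -4 - 86 = -90)
d = 130840 (d = 8*(-3271*(-5)) = 8*16355 = 130840)
D(n, M) = -n²
D(42, u)/d = -1*42²/130840 = -1*1764*(1/130840) = -1764*1/130840 = -441/32710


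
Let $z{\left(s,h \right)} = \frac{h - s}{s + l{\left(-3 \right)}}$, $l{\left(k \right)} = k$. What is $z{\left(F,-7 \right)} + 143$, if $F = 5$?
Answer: $137$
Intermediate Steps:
$z{\left(s,h \right)} = \frac{h - s}{-3 + s}$ ($z{\left(s,h \right)} = \frac{h - s}{s - 3} = \frac{h - s}{-3 + s}$)
$z{\left(F,-7 \right)} + 143 = \frac{-7 - 5}{-3 + 5} + 143 = \frac{-7 - 5}{2} + 143 = \frac{1}{2} \left(-12\right) + 143 = -6 + 143 = 137$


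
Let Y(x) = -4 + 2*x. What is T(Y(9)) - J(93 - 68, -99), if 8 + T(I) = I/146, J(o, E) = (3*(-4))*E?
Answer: -87301/73 ≈ -1195.9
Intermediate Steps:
J(o, E) = -12*E
T(I) = -8 + I/146
T(Y(9)) - J(93 - 68, -99) = (-8 + (-4 + 2*9)/146) - (-12)*(-99) = (-8 + (-4 + 18)/146) - 1*1188 = (-8 + (1/146)*14) - 1188 = (-8 + 7/73) - 1188 = -577/73 - 1188 = -87301/73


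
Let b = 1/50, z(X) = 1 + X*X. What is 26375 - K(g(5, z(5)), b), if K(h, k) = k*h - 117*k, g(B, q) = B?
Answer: 659431/25 ≈ 26377.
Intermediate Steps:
z(X) = 1 + X²
b = 1/50 ≈ 0.020000
K(h, k) = -117*k + h*k (K(h, k) = h*k - 117*k = -117*k + h*k)
26375 - K(g(5, z(5)), b) = 26375 - (-117 + 5)/50 = 26375 - (-112)/50 = 26375 - 1*(-56/25) = 26375 + 56/25 = 659431/25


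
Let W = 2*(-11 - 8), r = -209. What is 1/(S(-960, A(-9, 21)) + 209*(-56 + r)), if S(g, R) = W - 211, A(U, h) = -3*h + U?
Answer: -1/55634 ≈ -1.7975e-5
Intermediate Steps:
A(U, h) = U - 3*h
W = -38 (W = 2*(-19) = -38)
S(g, R) = -249 (S(g, R) = -38 - 211 = -249)
1/(S(-960, A(-9, 21)) + 209*(-56 + r)) = 1/(-249 + 209*(-56 - 209)) = 1/(-249 + 209*(-265)) = 1/(-249 - 55385) = 1/(-55634) = -1/55634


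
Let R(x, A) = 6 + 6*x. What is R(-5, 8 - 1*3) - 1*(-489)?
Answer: 465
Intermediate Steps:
R(-5, 8 - 1*3) - 1*(-489) = (6 + 6*(-5)) - 1*(-489) = (6 - 30) + 489 = -24 + 489 = 465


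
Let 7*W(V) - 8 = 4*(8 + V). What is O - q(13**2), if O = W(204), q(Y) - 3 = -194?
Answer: 2193/7 ≈ 313.29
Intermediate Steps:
q(Y) = -191 (q(Y) = 3 - 194 = -191)
W(V) = 40/7 + 4*V/7 (W(V) = 8/7 + (4*(8 + V))/7 = 8/7 + (32 + 4*V)/7 = 8/7 + (32/7 + 4*V/7) = 40/7 + 4*V/7)
O = 856/7 (O = 40/7 + (4/7)*204 = 40/7 + 816/7 = 856/7 ≈ 122.29)
O - q(13**2) = 856/7 - 1*(-191) = 856/7 + 191 = 2193/7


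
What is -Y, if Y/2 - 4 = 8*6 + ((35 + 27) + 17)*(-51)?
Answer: 7954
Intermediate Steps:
Y = -7954 (Y = 8 + 2*(8*6 + ((35 + 27) + 17)*(-51)) = 8 + 2*(48 + (62 + 17)*(-51)) = 8 + 2*(48 + 79*(-51)) = 8 + 2*(48 - 4029) = 8 + 2*(-3981) = 8 - 7962 = -7954)
-Y = -1*(-7954) = 7954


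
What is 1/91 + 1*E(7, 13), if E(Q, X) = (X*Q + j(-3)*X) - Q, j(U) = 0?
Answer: 7645/91 ≈ 84.011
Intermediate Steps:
E(Q, X) = -Q + Q*X (E(Q, X) = (X*Q + 0*X) - Q = (Q*X + 0) - Q = Q*X - Q = -Q + Q*X)
1/91 + 1*E(7, 13) = 1/91 + 1*(7*(-1 + 13)) = 1/91 + 1*(7*12) = 1/91 + 1*84 = 1/91 + 84 = 7645/91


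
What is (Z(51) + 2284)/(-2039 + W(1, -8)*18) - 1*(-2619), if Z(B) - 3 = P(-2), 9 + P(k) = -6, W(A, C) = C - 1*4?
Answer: 5903573/2255 ≈ 2618.0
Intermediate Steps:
W(A, C) = -4 + C (W(A, C) = C - 4 = -4 + C)
P(k) = -15 (P(k) = -9 - 6 = -15)
Z(B) = -12 (Z(B) = 3 - 15 = -12)
(Z(51) + 2284)/(-2039 + W(1, -8)*18) - 1*(-2619) = (-12 + 2284)/(-2039 + (-4 - 8)*18) - 1*(-2619) = 2272/(-2039 - 12*18) + 2619 = 2272/(-2039 - 216) + 2619 = 2272/(-2255) + 2619 = 2272*(-1/2255) + 2619 = -2272/2255 + 2619 = 5903573/2255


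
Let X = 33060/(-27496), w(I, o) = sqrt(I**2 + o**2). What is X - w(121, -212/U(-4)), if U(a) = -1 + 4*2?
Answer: -8265/6874 - sqrt(762353)/7 ≈ -125.93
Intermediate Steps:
U(a) = 7 (U(a) = -1 + 8 = 7)
X = -8265/6874 (X = 33060*(-1/27496) = -8265/6874 ≈ -1.2024)
X - w(121, -212/U(-4)) = -8265/6874 - sqrt(121**2 + (-212/7)**2) = -8265/6874 - sqrt(14641 + (-212*1/7)**2) = -8265/6874 - sqrt(14641 + (-212/7)**2) = -8265/6874 - sqrt(14641 + 44944/49) = -8265/6874 - sqrt(762353/49) = -8265/6874 - sqrt(762353)/7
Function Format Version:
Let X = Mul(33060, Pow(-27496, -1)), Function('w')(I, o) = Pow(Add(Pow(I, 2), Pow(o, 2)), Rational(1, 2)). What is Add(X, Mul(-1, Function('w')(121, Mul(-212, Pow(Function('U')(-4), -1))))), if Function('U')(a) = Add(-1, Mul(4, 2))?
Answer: Add(Rational(-8265, 6874), Mul(Rational(-1, 7), Pow(762353, Rational(1, 2)))) ≈ -125.93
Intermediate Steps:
Function('U')(a) = 7 (Function('U')(a) = Add(-1, 8) = 7)
X = Rational(-8265, 6874) (X = Mul(33060, Rational(-1, 27496)) = Rational(-8265, 6874) ≈ -1.2024)
Add(X, Mul(-1, Function('w')(121, Mul(-212, Pow(Function('U')(-4), -1))))) = Add(Rational(-8265, 6874), Mul(-1, Pow(Add(Pow(121, 2), Pow(Mul(-212, Pow(7, -1)), 2)), Rational(1, 2)))) = Add(Rational(-8265, 6874), Mul(-1, Pow(Add(14641, Pow(Mul(-212, Rational(1, 7)), 2)), Rational(1, 2)))) = Add(Rational(-8265, 6874), Mul(-1, Pow(Add(14641, Pow(Rational(-212, 7), 2)), Rational(1, 2)))) = Add(Rational(-8265, 6874), Mul(-1, Pow(Add(14641, Rational(44944, 49)), Rational(1, 2)))) = Add(Rational(-8265, 6874), Mul(-1, Pow(Rational(762353, 49), Rational(1, 2)))) = Add(Rational(-8265, 6874), Mul(-1, Mul(Rational(1, 7), Pow(762353, Rational(1, 2))))) = Add(Rational(-8265, 6874), Mul(Rational(-1, 7), Pow(762353, Rational(1, 2))))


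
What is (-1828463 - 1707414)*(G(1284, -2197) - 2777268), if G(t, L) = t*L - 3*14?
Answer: 19794751702266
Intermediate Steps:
G(t, L) = -42 + L*t (G(t, L) = L*t - 42 = -42 + L*t)
(-1828463 - 1707414)*(G(1284, -2197) - 2777268) = (-1828463 - 1707414)*((-42 - 2197*1284) - 2777268) = -3535877*((-42 - 2820948) - 2777268) = -3535877*(-2820990 - 2777268) = -3535877*(-5598258) = 19794751702266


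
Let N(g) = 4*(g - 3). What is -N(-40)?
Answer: 172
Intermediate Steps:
N(g) = -12 + 4*g (N(g) = 4*(-3 + g) = -12 + 4*g)
-N(-40) = -(-12 + 4*(-40)) = -(-12 - 160) = -1*(-172) = 172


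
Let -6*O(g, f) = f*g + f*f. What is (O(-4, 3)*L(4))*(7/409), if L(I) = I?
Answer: 14/409 ≈ 0.034230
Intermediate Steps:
O(g, f) = -f**2/6 - f*g/6 (O(g, f) = -(f*g + f*f)/6 = -(f*g + f**2)/6 = -(f**2 + f*g)/6 = -f**2/6 - f*g/6)
(O(-4, 3)*L(4))*(7/409) = (-1/6*3*(3 - 4)*4)*(7/409) = (-1/6*3*(-1)*4)*(7*(1/409)) = ((1/2)*4)*(7/409) = 2*(7/409) = 14/409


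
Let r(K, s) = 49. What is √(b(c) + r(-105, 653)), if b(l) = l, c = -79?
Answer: I*√30 ≈ 5.4772*I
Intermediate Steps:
√(b(c) + r(-105, 653)) = √(-79 + 49) = √(-30) = I*√30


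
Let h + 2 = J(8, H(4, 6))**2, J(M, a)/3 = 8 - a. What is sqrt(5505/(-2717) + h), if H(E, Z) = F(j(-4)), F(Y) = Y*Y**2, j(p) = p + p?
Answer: sqrt(17965022069137)/2717 ≈ 1560.0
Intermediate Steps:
j(p) = 2*p
F(Y) = Y**3
H(E, Z) = -512 (H(E, Z) = (2*(-4))**3 = (-8)**3 = -512)
J(M, a) = 24 - 3*a (J(M, a) = 3*(8 - a) = 24 - 3*a)
h = 2433598 (h = -2 + (24 - 3*(-512))**2 = -2 + (24 + 1536)**2 = -2 + 1560**2 = -2 + 2433600 = 2433598)
sqrt(5505/(-2717) + h) = sqrt(5505/(-2717) + 2433598) = sqrt(5505*(-1/2717) + 2433598) = sqrt(-5505/2717 + 2433598) = sqrt(6612080261/2717) = sqrt(17965022069137)/2717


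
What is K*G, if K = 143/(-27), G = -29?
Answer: 4147/27 ≈ 153.59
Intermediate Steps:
K = -143/27 (K = 143*(-1/27) = -143/27 ≈ -5.2963)
K*G = -143/27*(-29) = 4147/27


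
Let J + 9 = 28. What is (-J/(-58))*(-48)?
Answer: -456/29 ≈ -15.724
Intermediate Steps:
J = 19 (J = -9 + 28 = 19)
(-J/(-58))*(-48) = (-1*19/(-58))*(-48) = -19*(-1/58)*(-48) = (19/58)*(-48) = -456/29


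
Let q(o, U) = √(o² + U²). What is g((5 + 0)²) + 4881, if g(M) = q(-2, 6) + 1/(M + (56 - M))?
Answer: 273337/56 + 2*√10 ≈ 4887.3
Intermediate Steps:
q(o, U) = √(U² + o²)
g(M) = 1/56 + 2*√10 (g(M) = √(6² + (-2)²) + 1/(M + (56 - M)) = √(36 + 4) + 1/56 = √40 + 1/56 = 2*√10 + 1/56 = 1/56 + 2*√10)
g((5 + 0)²) + 4881 = (1/56 + 2*√10) + 4881 = 273337/56 + 2*√10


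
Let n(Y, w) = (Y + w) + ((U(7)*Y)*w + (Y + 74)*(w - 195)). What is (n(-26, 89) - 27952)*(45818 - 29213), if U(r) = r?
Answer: -816550875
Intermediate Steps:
n(Y, w) = Y + w + (-195 + w)*(74 + Y) + 7*Y*w (n(Y, w) = (Y + w) + ((7*Y)*w + (Y + 74)*(w - 195)) = (Y + w) + (7*Y*w + (74 + Y)*(-195 + w)) = (Y + w) + (7*Y*w + (-195 + w)*(74 + Y)) = (Y + w) + ((-195 + w)*(74 + Y) + 7*Y*w) = Y + w + (-195 + w)*(74 + Y) + 7*Y*w)
(n(-26, 89) - 27952)*(45818 - 29213) = ((-14430 - 194*(-26) + 75*89 + 8*(-26)*89) - 27952)*(45818 - 29213) = ((-14430 + 5044 + 6675 - 18512) - 27952)*16605 = (-21223 - 27952)*16605 = -49175*16605 = -816550875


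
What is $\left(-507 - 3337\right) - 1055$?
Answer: $-4899$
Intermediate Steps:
$\left(-507 - 3337\right) - 1055 = -3844 - 1055 = -4899$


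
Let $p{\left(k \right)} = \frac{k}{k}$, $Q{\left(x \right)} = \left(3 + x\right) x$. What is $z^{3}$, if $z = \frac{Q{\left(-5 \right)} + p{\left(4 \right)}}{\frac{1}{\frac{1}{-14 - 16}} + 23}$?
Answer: $- \frac{1331}{343} \approx -3.8805$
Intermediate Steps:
$Q{\left(x \right)} = x \left(3 + x\right)$
$p{\left(k \right)} = 1$
$z = - \frac{11}{7}$ ($z = \frac{- 5 \left(3 - 5\right) + 1}{\frac{1}{\frac{1}{-14 - 16}} + 23} = \frac{\left(-5\right) \left(-2\right) + 1}{\frac{1}{\frac{1}{-30}} + 23} = \frac{10 + 1}{\frac{1}{- \frac{1}{30}} + 23} = \frac{11}{-30 + 23} = \frac{11}{-7} = 11 \left(- \frac{1}{7}\right) = - \frac{11}{7} \approx -1.5714$)
$z^{3} = \left(- \frac{11}{7}\right)^{3} = - \frac{1331}{343}$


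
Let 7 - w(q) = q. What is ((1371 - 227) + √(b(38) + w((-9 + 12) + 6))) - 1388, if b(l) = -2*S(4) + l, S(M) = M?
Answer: -244 + 2*√7 ≈ -238.71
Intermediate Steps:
w(q) = 7 - q
b(l) = -8 + l (b(l) = -2*4 + l = -8 + l)
((1371 - 227) + √(b(38) + w((-9 + 12) + 6))) - 1388 = ((1371 - 227) + √((-8 + 38) + (7 - ((-9 + 12) + 6)))) - 1388 = (1144 + √(30 + (7 - (3 + 6)))) - 1388 = (1144 + √(30 + (7 - 1*9))) - 1388 = (1144 + √(30 + (7 - 9))) - 1388 = (1144 + √(30 - 2)) - 1388 = (1144 + √28) - 1388 = (1144 + 2*√7) - 1388 = -244 + 2*√7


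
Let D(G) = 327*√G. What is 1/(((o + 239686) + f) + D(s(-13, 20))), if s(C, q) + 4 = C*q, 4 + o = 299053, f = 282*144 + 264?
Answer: 579607/335972503705 - 654*I*√66/335972503705 ≈ 1.7252e-6 - 1.5814e-8*I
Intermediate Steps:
f = 40872 (f = 40608 + 264 = 40872)
o = 299049 (o = -4 + 299053 = 299049)
s(C, q) = -4 + C*q
1/(((o + 239686) + f) + D(s(-13, 20))) = 1/(((299049 + 239686) + 40872) + 327*√(-4 - 13*20)) = 1/((538735 + 40872) + 327*√(-4 - 260)) = 1/(579607 + 327*√(-264)) = 1/(579607 + 327*(2*I*√66)) = 1/(579607 + 654*I*√66)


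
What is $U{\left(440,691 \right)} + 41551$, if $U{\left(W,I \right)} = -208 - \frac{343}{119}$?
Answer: $\frac{702782}{17} \approx 41340.0$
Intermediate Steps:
$U{\left(W,I \right)} = - \frac{3585}{17}$ ($U{\left(W,I \right)} = -208 - 343 \cdot \frac{1}{119} = -208 - \frac{49}{17} = - \frac{3585}{17}$)
$U{\left(440,691 \right)} + 41551 = - \frac{3585}{17} + 41551 = \frac{702782}{17}$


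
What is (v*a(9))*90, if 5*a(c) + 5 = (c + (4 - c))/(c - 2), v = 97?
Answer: -54126/7 ≈ -7732.3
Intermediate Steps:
a(c) = -1 + 4/(5*(-2 + c)) (a(c) = -1 + ((c + (4 - c))/(c - 2))/5 = -1 + (4/(-2 + c))/5 = -1 + 4/(5*(-2 + c)))
(v*a(9))*90 = (97*((14/5 - 1*9)/(-2 + 9)))*90 = (97*((14/5 - 9)/7))*90 = (97*((⅐)*(-31/5)))*90 = (97*(-31/35))*90 = -3007/35*90 = -54126/7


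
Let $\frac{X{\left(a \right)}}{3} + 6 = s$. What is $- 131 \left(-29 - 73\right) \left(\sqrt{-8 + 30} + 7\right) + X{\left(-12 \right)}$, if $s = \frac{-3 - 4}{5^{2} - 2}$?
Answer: $\frac{2150847}{23} + 13362 \sqrt{22} \approx 1.5619 \cdot 10^{5}$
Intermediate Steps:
$s = - \frac{7}{23}$ ($s = - \frac{7}{25 - 2} = - \frac{7}{23} \approx -0.30435$)
$X{\left(a \right)} = - \frac{435}{23}$ ($X{\left(a \right)} = -18 + 3 \left(- \frac{7}{23}\right) = -18 - \frac{21}{23} = - \frac{435}{23}$)
$- 131 \left(-29 - 73\right) \left(\sqrt{-8 + 30} + 7\right) + X{\left(-12 \right)} = - 131 \left(-29 - 73\right) \left(\sqrt{-8 + 30} + 7\right) - \frac{435}{23} = - 131 \left(- 102 \left(\sqrt{22} + 7\right)\right) - \frac{435}{23} = - 131 \left(- 102 \left(7 + \sqrt{22}\right)\right) - \frac{435}{23} = - 131 \left(-714 - 102 \sqrt{22}\right) - \frac{435}{23} = \left(93534 + 13362 \sqrt{22}\right) - \frac{435}{23} = \frac{2150847}{23} + 13362 \sqrt{22}$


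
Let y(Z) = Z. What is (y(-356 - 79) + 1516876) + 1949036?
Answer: 3465477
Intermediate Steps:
(y(-356 - 79) + 1516876) + 1949036 = ((-356 - 79) + 1516876) + 1949036 = (-435 + 1516876) + 1949036 = 1516441 + 1949036 = 3465477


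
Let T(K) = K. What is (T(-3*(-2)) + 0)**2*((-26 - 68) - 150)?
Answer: -8784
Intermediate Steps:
(T(-3*(-2)) + 0)**2*((-26 - 68) - 150) = (-3*(-2) + 0)**2*((-26 - 68) - 150) = (6 + 0)**2*(-94 - 150) = 6**2*(-244) = 36*(-244) = -8784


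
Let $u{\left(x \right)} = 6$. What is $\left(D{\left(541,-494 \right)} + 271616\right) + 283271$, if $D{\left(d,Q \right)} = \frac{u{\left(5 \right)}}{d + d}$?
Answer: $\frac{300193870}{541} \approx 5.5489 \cdot 10^{5}$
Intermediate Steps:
$D{\left(d,Q \right)} = \frac{3}{d}$ ($D{\left(d,Q \right)} = \frac{1}{d + d} 6 = \frac{1}{2 d} 6 = \frac{3}{d}$)
$\left(D{\left(541,-494 \right)} + 271616\right) + 283271 = \left(\frac{3}{541} + 271616\right) + 283271 = \frac{146944259}{541} + 283271 = \frac{300193870}{541}$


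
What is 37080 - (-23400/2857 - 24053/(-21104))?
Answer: 2236131380419/60294128 ≈ 37087.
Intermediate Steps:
37080 - (-23400/2857 - 24053/(-21104)) = 37080 - (-23400*1/2857 - 24053*(-1/21104)) = 37080 - (-23400/2857 + 24053/21104) = 37080 - 1*(-425114179/60294128) = 37080 + 425114179/60294128 = 2236131380419/60294128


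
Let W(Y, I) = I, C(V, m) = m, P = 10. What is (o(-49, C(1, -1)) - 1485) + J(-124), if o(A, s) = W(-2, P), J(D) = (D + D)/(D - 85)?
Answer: -308027/209 ≈ -1473.8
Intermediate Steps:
J(D) = 2*D/(-85 + D) (J(D) = (2*D)/(-85 + D) = 2*D/(-85 + D))
o(A, s) = 10
(o(-49, C(1, -1)) - 1485) + J(-124) = (10 - 1485) + 2*(-124)/(-85 - 124) = -1475 + 2*(-124)/(-209) = -1475 + 2*(-124)*(-1/209) = -1475 + 248/209 = -308027/209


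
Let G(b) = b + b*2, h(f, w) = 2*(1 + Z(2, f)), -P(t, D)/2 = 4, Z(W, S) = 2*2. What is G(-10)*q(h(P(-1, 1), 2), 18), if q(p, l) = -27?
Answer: 810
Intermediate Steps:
Z(W, S) = 4
P(t, D) = -8 (P(t, D) = -2*4 = -8)
h(f, w) = 10 (h(f, w) = 2*(1 + 4) = 2*5 = 10)
G(b) = 3*b (G(b) = b + 2*b = 3*b)
G(-10)*q(h(P(-1, 1), 2), 18) = (3*(-10))*(-27) = -30*(-27) = 810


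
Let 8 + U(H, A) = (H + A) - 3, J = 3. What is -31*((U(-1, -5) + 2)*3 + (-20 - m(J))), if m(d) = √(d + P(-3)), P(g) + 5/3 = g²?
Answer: 2015 + 31*√93/3 ≈ 2114.7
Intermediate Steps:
P(g) = -5/3 + g²
U(H, A) = -11 + A + H (U(H, A) = -8 + ((H + A) - 3) = -8 + ((A + H) - 3) = -8 + (-3 + A + H) = -11 + A + H)
m(d) = √(22/3 + d) (m(d) = √(d + (-5/3 + (-3)²)) = √(d + (-5/3 + 9)) = √(d + 22/3) = √(22/3 + d))
-31*((U(-1, -5) + 2)*3 + (-20 - m(J))) = -31*(((-11 - 5 - 1) + 2)*3 + (-20 - √(66 + 9*3)/3)) = -31*((-17 + 2)*3 + (-20 - √(66 + 27)/3)) = -31*(-15*3 + (-20 - √93/3)) = -31*(-45 + (-20 - √93/3)) = -31*(-65 - √93/3) = 2015 + 31*√93/3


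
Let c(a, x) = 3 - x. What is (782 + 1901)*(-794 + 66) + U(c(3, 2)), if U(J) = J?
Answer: -1953223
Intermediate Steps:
(782 + 1901)*(-794 + 66) + U(c(3, 2)) = (782 + 1901)*(-794 + 66) + (3 - 1*2) = 2683*(-728) + (3 - 2) = -1953224 + 1 = -1953223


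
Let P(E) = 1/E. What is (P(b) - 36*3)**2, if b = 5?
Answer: 290521/25 ≈ 11621.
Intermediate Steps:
(P(b) - 36*3)**2 = (1/5 - 36*3)**2 = (1/5 - 108)**2 = (-539/5)**2 = 290521/25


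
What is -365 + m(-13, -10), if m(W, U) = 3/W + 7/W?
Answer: -4755/13 ≈ -365.77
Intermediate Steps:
m(W, U) = 10/W
-365 + m(-13, -10) = -365 + 10/(-13) = -365 + 10*(-1/13) = -365 - 10/13 = -4755/13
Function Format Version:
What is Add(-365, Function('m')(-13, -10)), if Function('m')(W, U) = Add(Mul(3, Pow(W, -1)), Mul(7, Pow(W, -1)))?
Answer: Rational(-4755, 13) ≈ -365.77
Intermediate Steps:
Function('m')(W, U) = Mul(10, Pow(W, -1))
Add(-365, Function('m')(-13, -10)) = Add(-365, Mul(10, Pow(-13, -1))) = Add(-365, Mul(10, Rational(-1, 13))) = Add(-365, Rational(-10, 13)) = Rational(-4755, 13)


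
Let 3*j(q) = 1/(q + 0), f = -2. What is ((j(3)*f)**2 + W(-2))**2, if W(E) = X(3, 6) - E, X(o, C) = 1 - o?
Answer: 16/6561 ≈ 0.0024387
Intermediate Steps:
j(q) = 1/(3*q) (j(q) = 1/(3*(q + 0)) = 1/(3*q))
W(E) = -2 - E (W(E) = (1 - 1*3) - E = (1 - 3) - E = -2 - E)
((j(3)*f)**2 + W(-2))**2 = ((((1/3)/3)*(-2))**2 + (-2 - 1*(-2)))**2 = ((((1/3)*(1/3))*(-2))**2 + (-2 + 2))**2 = (((1/9)*(-2))**2 + 0)**2 = ((-2/9)**2 + 0)**2 = (4/81 + 0)**2 = (4/81)**2 = 16/6561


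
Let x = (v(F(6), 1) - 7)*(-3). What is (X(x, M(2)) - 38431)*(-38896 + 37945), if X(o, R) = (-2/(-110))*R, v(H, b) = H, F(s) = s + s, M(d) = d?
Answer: 2010131553/55 ≈ 3.6548e+7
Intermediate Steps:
F(s) = 2*s
x = -15 (x = (2*6 - 7)*(-3) = (12 - 7)*(-3) = 5*(-3) = -15)
X(o, R) = R/55 (X(o, R) = (-2*(-1/110))*R = R/55)
(X(x, M(2)) - 38431)*(-38896 + 37945) = ((1/55)*2 - 38431)*(-38896 + 37945) = (2/55 - 38431)*(-951) = -2113703/55*(-951) = 2010131553/55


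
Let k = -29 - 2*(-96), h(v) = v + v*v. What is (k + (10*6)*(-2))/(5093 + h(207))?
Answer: 43/48149 ≈ 0.00089306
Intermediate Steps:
h(v) = v + v**2
k = 163 (k = -29 + 192 = 163)
(k + (10*6)*(-2))/(5093 + h(207)) = (163 + (10*6)*(-2))/(5093 + 207*(1 + 207)) = (163 + 60*(-2))/(5093 + 207*208) = (163 - 120)/(5093 + 43056) = 43/48149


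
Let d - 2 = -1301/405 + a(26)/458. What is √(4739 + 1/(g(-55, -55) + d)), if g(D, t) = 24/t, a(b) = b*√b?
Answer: √(20722003900 - 713593881*√26)/(13*√(25877 - 891*√26)) ≈ 68.835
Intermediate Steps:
a(b) = b^(3/2)
d = -491/405 + 13*√26/229 (d = 2 + (-1301/405 + 26^(3/2)/458) = 2 + (-1301*1/405 + (26*√26)*(1/458)) = 2 + (-1301/405 + 13*√26/229) = -491/405 + 13*√26/229 ≈ -0.92288)
√(4739 + 1/(g(-55, -55) + d)) = √(4739 + 1/(24/(-55) + (-491/405 + 13*√26/229))) = √(4739 + 1/(24*(-1/55) + (-491/405 + 13*√26/229))) = √(4739 + 1/(-24/55 + (-491/405 + 13*√26/229))) = √(4739 + 1/(-1469/891 + 13*√26/229))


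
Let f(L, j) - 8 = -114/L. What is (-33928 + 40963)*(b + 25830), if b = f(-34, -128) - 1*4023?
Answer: 2609365920/17 ≈ 1.5349e+8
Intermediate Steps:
f(L, j) = 8 - 114/L
b = -68198/17 (b = (8 - 114/(-34)) - 1*4023 = (8 - 114*(-1/34)) - 4023 = (8 + 57/17) - 4023 = 193/17 - 4023 = -68198/17 ≈ -4011.6)
(-33928 + 40963)*(b + 25830) = (-33928 + 40963)*(-68198/17 + 25830) = 7035*(370912/17) = 2609365920/17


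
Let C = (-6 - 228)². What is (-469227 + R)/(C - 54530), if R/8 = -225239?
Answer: -2271139/226 ≈ -10049.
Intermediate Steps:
R = -1801912 (R = 8*(-225239) = -1801912)
C = 54756 (C = (-234)² = 54756)
(-469227 + R)/(C - 54530) = (-469227 - 1801912)/(54756 - 54530) = -2271139/226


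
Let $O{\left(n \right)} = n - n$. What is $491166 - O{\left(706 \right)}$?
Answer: $491166$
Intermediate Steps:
$O{\left(n \right)} = 0$
$491166 - O{\left(706 \right)} = 491166 - 0 = 491166 + 0 = 491166$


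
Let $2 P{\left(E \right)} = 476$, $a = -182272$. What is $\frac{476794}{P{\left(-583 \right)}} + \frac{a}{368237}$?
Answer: $\frac{5162641513}{2577659} \approx 2002.8$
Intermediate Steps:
$P{\left(E \right)} = 238$ ($P{\left(E \right)} = \frac{1}{2} \cdot 476 = 238$)
$\frac{476794}{P{\left(-583 \right)}} + \frac{a}{368237} = \frac{476794}{238} - \frac{182272}{368237} = 476794 \cdot \frac{1}{238} - \frac{182272}{368237} = \frac{238397}{119} - \frac{182272}{368237} = \frac{5162641513}{2577659}$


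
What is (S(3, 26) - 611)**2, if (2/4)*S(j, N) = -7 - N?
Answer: 458329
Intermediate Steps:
S(j, N) = -14 - 2*N (S(j, N) = 2*(-7 - N) = -14 - 2*N)
(S(3, 26) - 611)**2 = ((-14 - 2*26) - 611)**2 = ((-14 - 52) - 611)**2 = (-66 - 611)**2 = (-677)**2 = 458329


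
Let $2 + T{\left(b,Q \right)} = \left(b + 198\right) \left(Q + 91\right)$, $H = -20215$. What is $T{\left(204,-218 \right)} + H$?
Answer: $-71271$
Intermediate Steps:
$T{\left(b,Q \right)} = -2 + \left(91 + Q\right) \left(198 + b\right)$ ($T{\left(b,Q \right)} = -2 + \left(b + 198\right) \left(Q + 91\right) = -2 + \left(198 + b\right) \left(91 + Q\right) = -2 + \left(91 + Q\right) \left(198 + b\right)$)
$T{\left(204,-218 \right)} + H = \left(18016 + 91 \cdot 204 + 198 \left(-218\right) - 44472\right) - 20215 = \left(18016 + 18564 - 43164 - 44472\right) - 20215 = -51056 - 20215 = -71271$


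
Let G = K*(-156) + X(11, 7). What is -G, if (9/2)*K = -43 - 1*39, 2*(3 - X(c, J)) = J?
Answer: -17053/6 ≈ -2842.2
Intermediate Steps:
X(c, J) = 3 - J/2
K = -164/9 (K = 2*(-43 - 1*39)/9 = 2*(-43 - 39)/9 = (2/9)*(-82) = -164/9 ≈ -18.222)
G = 17053/6 (G = -164/9*(-156) + (3 - ½*7) = 8528/3 + (3 - 7/2) = 8528/3 - ½ = 17053/6 ≈ 2842.2)
-G = -1*17053/6 = -17053/6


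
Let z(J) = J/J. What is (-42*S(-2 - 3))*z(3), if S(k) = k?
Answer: 210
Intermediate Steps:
z(J) = 1
(-42*S(-2 - 3))*z(3) = -42*(-2 - 3)*1 = -42*(-5)*1 = 210*1 = 210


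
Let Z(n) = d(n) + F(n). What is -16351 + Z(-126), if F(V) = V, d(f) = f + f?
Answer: -16729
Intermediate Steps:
d(f) = 2*f
Z(n) = 3*n (Z(n) = 2*n + n = 3*n)
-16351 + Z(-126) = -16351 + 3*(-126) = -16351 - 378 = -16729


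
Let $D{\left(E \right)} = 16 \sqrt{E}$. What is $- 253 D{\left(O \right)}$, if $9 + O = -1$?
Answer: $- 4048 i \sqrt{10} \approx - 12801.0 i$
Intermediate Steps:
$O = -10$ ($O = -9 - 1 = -10$)
$- 253 D{\left(O \right)} = - 253 \cdot 16 \sqrt{-10} = - 253 \cdot 16 i \sqrt{10} = - 4048 i \sqrt{10}$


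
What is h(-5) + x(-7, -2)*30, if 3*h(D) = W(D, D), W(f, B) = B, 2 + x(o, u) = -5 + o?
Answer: -1265/3 ≈ -421.67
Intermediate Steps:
x(o, u) = -7 + o (x(o, u) = -2 + (-5 + o) = -7 + o)
h(D) = D/3
h(-5) + x(-7, -2)*30 = (1/3)*(-5) + (-7 - 7)*30 = -5/3 - 14*30 = -5/3 - 420 = -1265/3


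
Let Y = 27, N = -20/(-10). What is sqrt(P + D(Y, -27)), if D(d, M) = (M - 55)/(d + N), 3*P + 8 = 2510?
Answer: 2*sqrt(174754)/29 ≈ 28.830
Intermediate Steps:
P = 834 (P = -8/3 + (1/3)*2510 = -8/3 + 2510/3 = 834)
N = 2 (N = -20*(-1/10) = 2)
D(d, M) = (-55 + M)/(2 + d) (D(d, M) = (M - 55)/(d + 2) = (-55 + M)/(2 + d))
sqrt(P + D(Y, -27)) = sqrt(834 + (-55 - 27)/(2 + 27)) = sqrt(834 - 82/29) = sqrt(24104/29) = 2*sqrt(174754)/29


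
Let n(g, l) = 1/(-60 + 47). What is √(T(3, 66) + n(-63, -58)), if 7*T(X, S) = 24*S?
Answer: √1873235/91 ≈ 15.040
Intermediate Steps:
n(g, l) = -1/13 (n(g, l) = 1/(-13) = -1/13)
T(X, S) = 24*S/7 (T(X, S) = (24*S)/7 = 24*S/7)
√(T(3, 66) + n(-63, -58)) = √((24/7)*66 - 1/13) = √(1584/7 - 1/13) = √(20585/91) = √1873235/91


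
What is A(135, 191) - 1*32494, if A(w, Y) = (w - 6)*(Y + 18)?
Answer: -5533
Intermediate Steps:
A(w, Y) = (-6 + w)*(18 + Y)
A(135, 191) - 1*32494 = (-108 - 6*191 + 18*135 + 191*135) - 1*32494 = (-108 - 1146 + 2430 + 25785) - 32494 = 26961 - 32494 = -5533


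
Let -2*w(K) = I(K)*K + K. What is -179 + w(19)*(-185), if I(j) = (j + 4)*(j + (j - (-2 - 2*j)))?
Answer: 6309067/2 ≈ 3.1545e+6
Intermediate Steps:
I(j) = (2 + 4*j)*(4 + j) (I(j) = (4 + j)*(j + (j + (2 + 2*j))) = (4 + j)*(j + (2 + 3*j)) = (4 + j)*(2 + 4*j) = (2 + 4*j)*(4 + j))
w(K) = -K/2 - K*(8 + 4*K**2 + 18*K)/2 (w(K) = -((8 + 4*K**2 + 18*K)*K + K)/2 = -(K*(8 + 4*K**2 + 18*K) + K)/2 = -(K + K*(8 + 4*K**2 + 18*K))/2 = -K/2 - K*(8 + 4*K**2 + 18*K)/2)
-179 + w(19)*(-185) = -179 - 1/2*19*(9 + 4*19**2 + 18*19)*(-185) = -179 - 1/2*19*(9 + 4*361 + 342)*(-185) = -179 - 1/2*19*(9 + 1444 + 342)*(-185) = -179 - 1/2*19*1795*(-185) = -179 - 34105/2*(-185) = -179 + 6309425/2 = 6309067/2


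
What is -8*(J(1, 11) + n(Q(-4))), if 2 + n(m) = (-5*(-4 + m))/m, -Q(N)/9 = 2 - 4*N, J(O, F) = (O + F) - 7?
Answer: 1376/81 ≈ 16.988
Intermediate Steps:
J(O, F) = -7 + F + O (J(O, F) = (F + O) - 7 = -7 + F + O)
Q(N) = -18 + 36*N (Q(N) = -9*(2 - 4*N) = -18 + 36*N)
n(m) = -2 + (20 - 5*m)/m (n(m) = -2 + (-5*(-4 + m))/m = -2 + (20 - 5*m)/m)
-8*(J(1, 11) + n(Q(-4))) = -8*((-7 + 11 + 1) + (-7 + 20/(-18 + 36*(-4)))) = -8*(5 + (-7 + 20/(-18 - 144))) = -8*(5 + (-7 + 20/(-162))) = -8*(5 + (-7 + 20*(-1/162))) = -8*(5 + (-7 - 10/81)) = -8*(5 - 577/81) = -8*(-172/81) = 1376/81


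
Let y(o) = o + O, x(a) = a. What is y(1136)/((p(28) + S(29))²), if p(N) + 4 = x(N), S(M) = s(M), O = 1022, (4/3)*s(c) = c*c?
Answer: 34528/6859161 ≈ 0.0050339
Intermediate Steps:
s(c) = 3*c²/4 (s(c) = 3*(c*c)/4 = 3*c²/4)
S(M) = 3*M²/4
y(o) = 1022 + o (y(o) = o + 1022 = 1022 + o)
p(N) = -4 + N
y(1136)/((p(28) + S(29))²) = (1022 + 1136)/(((-4 + 28) + (¾)*29²)²) = 2158/((24 + (¾)*841)²) = 2158/((24 + 2523/4)²) = 2158/((2619/4)²) = 2158/(6859161/16) = 2158*(16/6859161) = 34528/6859161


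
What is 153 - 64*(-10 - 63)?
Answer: 4825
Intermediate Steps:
153 - 64*(-10 - 63) = 153 - 64*(-73) = 153 + 4672 = 4825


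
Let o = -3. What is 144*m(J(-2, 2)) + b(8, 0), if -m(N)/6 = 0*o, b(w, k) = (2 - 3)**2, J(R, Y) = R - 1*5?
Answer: 1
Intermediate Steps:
J(R, Y) = -5 + R (J(R, Y) = R - 5 = -5 + R)
b(w, k) = 1 (b(w, k) = (-1)**2 = 1)
m(N) = 0 (m(N) = -0*(-3) = -6*0 = 0)
144*m(J(-2, 2)) + b(8, 0) = 144*0 + 1 = 0 + 1 = 1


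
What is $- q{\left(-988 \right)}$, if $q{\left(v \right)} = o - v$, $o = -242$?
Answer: $-746$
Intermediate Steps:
$q{\left(v \right)} = -242 - v$
$- q{\left(-988 \right)} = - (-242 - -988) = - (-242 + 988) = \left(-1\right) 746 = -746$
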